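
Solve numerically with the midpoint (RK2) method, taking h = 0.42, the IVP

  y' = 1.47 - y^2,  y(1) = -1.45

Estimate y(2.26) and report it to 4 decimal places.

Midpoint: k1 = f(t_n, y_n); k2 = f(t_n + h/2, y_n + (h/2)·k1); y_{n+1} = y_n + h·k2.
t=1.000000, y=-1.450000:
  k1 = f(1.000000, -1.450000) = -0.632500
  k2 = f(1.210000, -1.582825) = -1.035335
  y ← -1.450000 + 0.42·(-1.035335) = -1.884841
t=1.420000, y=-1.884841:
  k1 = f(1.420000, -1.884841) = -2.082624
  k2 = f(1.630000, -2.322192) = -3.922575
  y ← -1.884841 + 0.42·(-3.922575) = -3.532322
t=1.840000, y=-3.532322:
  k1 = f(1.840000, -3.532322) = -11.007300
  k2 = f(2.050000, -5.843855) = -32.680642
  y ← -3.532322 + 0.42·(-32.680642) = -17.258192
y(2.26) ≈ -17.2582

-17.2582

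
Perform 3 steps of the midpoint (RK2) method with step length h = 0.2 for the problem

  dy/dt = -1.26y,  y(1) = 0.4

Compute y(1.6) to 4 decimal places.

0.1896

Midpoint: k1 = f(t_n, y_n); k2 = f(t_n + h/2, y_n + (h/2)·k1); y_{n+1} = y_n + h·k2.
t=1.000000, y=0.400000:
  k1 = f(1.000000, 0.400000) = -0.504000
  k2 = f(1.100000, 0.349600) = -0.440496
  y ← 0.400000 + 0.2·(-0.440496) = 0.311901
t=1.200000, y=0.311901:
  k1 = f(1.200000, 0.311901) = -0.392995
  k2 = f(1.300000, 0.272601) = -0.343478
  y ← 0.311901 + 0.2·(-0.343478) = 0.243205
t=1.400000, y=0.243205:
  k1 = f(1.400000, 0.243205) = -0.306439
  k2 = f(1.500000, 0.212561) = -0.267827
  y ← 0.243205 + 0.2·(-0.267827) = 0.189640
y(1.6) ≈ 0.1896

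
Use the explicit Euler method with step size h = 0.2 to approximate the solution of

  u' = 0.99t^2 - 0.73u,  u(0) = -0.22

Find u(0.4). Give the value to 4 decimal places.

Euler: u_{n+1} = u_n + h·f(t_n, u_n).
t=0.000000, u=-0.220000: f=0.160600 → u ← -0.220000 + 0.2·0.160600 = -0.187880
t=0.200000, u=-0.187880: f=0.176752 → u ← -0.187880 + 0.2·0.176752 = -0.152530
u(0.4) ≈ -0.1525

-0.1525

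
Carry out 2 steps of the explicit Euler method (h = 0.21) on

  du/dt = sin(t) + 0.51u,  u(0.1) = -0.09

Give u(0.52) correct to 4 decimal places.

Euler: u_{n+1} = u_n + h·f(t_n, u_n).
t=0.100000, u=-0.090000: f=0.053933 → u ← -0.090000 + 0.21·0.053933 = -0.078674
t=0.310000, u=-0.078674: f=0.264935 → u ← -0.078674 + 0.21·0.264935 = -0.023038
u(0.52) ≈ -0.0230

-0.0230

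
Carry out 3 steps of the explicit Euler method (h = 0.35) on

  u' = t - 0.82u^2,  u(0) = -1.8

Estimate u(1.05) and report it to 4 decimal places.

-10.9662

Euler: u_{n+1} = u_n + h·f(t_n, u_n).
t=0.000000, u=-1.800000: f=-2.656800 → u ← -1.800000 + 0.35·(-2.656800) = -2.729880
t=0.350000, u=-2.729880: f=-5.760841 → u ← -2.729880 + 0.35·(-5.760841) = -4.746174
t=0.700000, u=-4.746174: f=-17.771460 → u ← -4.746174 + 0.35·(-17.771460) = -10.966185
u(1.05) ≈ -10.9662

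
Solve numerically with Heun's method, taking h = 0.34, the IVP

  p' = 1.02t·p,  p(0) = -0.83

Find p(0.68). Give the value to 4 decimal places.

-1.0466

Heun: k1 = f(t_n, p_n); k2 = f(t_n + h, p_n + h·k1); p_{n+1} = p_n + (h/2)·(k1 + k2).
t=0.000000, p=-0.830000:
  k1 = f(0.000000, -0.830000) = 0.000000
  k2 = f(0.340000, -0.830000) = -0.287844
  p ← -0.830000 + (0.34/2)·(0.000000 + (-0.287844)) = -0.878933
t=0.340000, p=-0.878933:
  k1 = f(0.340000, -0.878933) = -0.304814
  k2 = f(0.680000, -0.982570) = -0.681511
  p ← -0.878933 + (0.34/2)·(-0.304814 + (-0.681511)) = -1.046609
p(0.68) ≈ -1.0466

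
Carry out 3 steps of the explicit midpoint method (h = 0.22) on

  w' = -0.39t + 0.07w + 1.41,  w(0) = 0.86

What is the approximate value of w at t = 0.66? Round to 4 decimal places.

1.7669

Midpoint: k1 = f(t_n, w_n); k2 = f(t_n + h/2, w_n + (h/2)·k1); w_{n+1} = w_n + h·k2.
t=0.000000, w=0.860000:
  k1 = f(0.000000, 0.860000) = 1.470200
  k2 = f(0.110000, 1.021722) = 1.438621
  w ← 0.860000 + 0.22·1.438621 = 1.176497
t=0.220000, w=1.176497:
  k1 = f(0.220000, 1.176497) = 1.406555
  k2 = f(0.330000, 1.331218) = 1.374485
  w ← 1.176497 + 0.22·1.374485 = 1.478883
t=0.440000, w=1.478883:
  k1 = f(0.440000, 1.478883) = 1.341922
  k2 = f(0.550000, 1.626495) = 1.309355
  w ← 1.478883 + 0.22·1.309355 = 1.766941
w(0.66) ≈ 1.7669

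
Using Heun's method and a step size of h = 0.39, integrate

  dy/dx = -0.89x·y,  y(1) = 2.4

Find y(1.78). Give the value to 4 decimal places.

Heun: k1 = f(x_n, y_n); k2 = f(x_n + h, y_n + h·k1); y_{n+1} = y_n + (h/2)·(k1 + k2).
x=1.000000, y=2.400000:
  k1 = f(1.000000, 2.400000) = -2.136000
  k2 = f(1.390000, 1.566960) = -1.938486
  y ← 2.400000 + (0.39/2)·(-2.136000 + (-1.938486)) = 1.605475
x=1.390000, y=1.605475:
  k1 = f(1.390000, 1.605475) = -1.986133
  k2 = f(1.780000, 0.830883) = -1.316285
  y ← 1.605475 + (0.39/2)·(-1.986133 + (-1.316285)) = 0.961504
y(1.78) ≈ 0.9615

0.9615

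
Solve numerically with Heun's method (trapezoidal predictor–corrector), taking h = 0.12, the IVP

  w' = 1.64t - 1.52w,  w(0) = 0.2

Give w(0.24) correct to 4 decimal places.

0.1823

Heun: k1 = f(t_n, w_n); k2 = f(t_n + h, w_n + h·k1); w_{n+1} = w_n + (h/2)·(k1 + k2).
t=0.000000, w=0.200000:
  k1 = f(0.000000, 0.200000) = -0.304000
  k2 = f(0.120000, 0.163520) = -0.051750
  w ← 0.200000 + (0.12/2)·(-0.304000 + (-0.051750)) = 0.178655
t=0.120000, w=0.178655:
  k1 = f(0.120000, 0.178655) = -0.074756
  k2 = f(0.240000, 0.169684) = 0.135680
  w ← 0.178655 + (0.12/2)·(-0.074756 + 0.135680) = 0.182310
w(0.24) ≈ 0.1823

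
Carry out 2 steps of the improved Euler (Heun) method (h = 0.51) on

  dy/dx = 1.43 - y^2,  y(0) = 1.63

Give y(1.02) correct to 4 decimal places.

1.3172

Heun: k1 = f(x_n, y_n); k2 = f(x_n + h, y_n + h·k1); y_{n+1} = y_n + (h/2)·(k1 + k2).
x=0.000000, y=1.630000:
  k1 = f(0.000000, 1.630000) = -1.226900
  k2 = f(0.510000, 1.004281) = 0.421420
  y ← 1.630000 + (0.51/2)·(-1.226900 + 0.421420) = 1.424603
x=0.510000, y=1.424603:
  k1 = f(0.510000, 1.424603) = -0.599492
  k2 = f(1.020000, 1.118861) = 0.178149
  y ← 1.424603 + (0.51/2)·(-0.599492 + 0.178149) = 1.317160
y(1.02) ≈ 1.3172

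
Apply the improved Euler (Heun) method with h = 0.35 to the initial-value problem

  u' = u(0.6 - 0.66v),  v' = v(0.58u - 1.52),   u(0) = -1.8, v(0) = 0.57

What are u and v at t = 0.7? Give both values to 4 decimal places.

Heun on (u,v): k1 = f(t_n, state_n); k2 = f(t_n + h, state_n + h·k1); state_{n+1} = state_n + (h/2)·(k1 + k2).
0.000000: (-1.800000, 0.570000)
  k1 = (-0.402840, -1.461480)
  predictor → (-1.940994, 0.058482)
  k2 = (-1.089678, -0.154730)
  → (-2.061191, 0.287163)
0.350000: (-2.061191, 0.287163)
  k1 = (-0.846062, -0.779789)
  predictor → (-2.357312, 0.014237)
  k2 = (-1.392237, -0.041106)
  → (-2.452893, 0.143507)
(u(0.7), v(0.7)) ≈ (-2.4529, 0.1435)

-2.4529, 0.1435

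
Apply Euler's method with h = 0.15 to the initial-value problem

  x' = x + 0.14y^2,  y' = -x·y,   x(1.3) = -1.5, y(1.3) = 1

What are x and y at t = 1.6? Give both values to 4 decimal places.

-1.9281, 1.5381

Euler on (x,y): x_{n+1} = x_n + h·x', y_{n+1} = y_n + h·y'.
1.300000: (-1.500000, 1.000000); f=(-1.360000, 1.500000) → (-1.704000, 1.225000)
1.450000: (-1.704000, 1.225000); f=(-1.493912, 2.087400) → (-1.928087, 1.538110)
(x(1.6), y(1.6)) ≈ (-1.9281, 1.5381)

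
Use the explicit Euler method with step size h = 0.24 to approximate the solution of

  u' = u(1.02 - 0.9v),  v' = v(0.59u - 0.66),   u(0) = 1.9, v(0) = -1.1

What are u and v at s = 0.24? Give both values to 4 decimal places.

Euler on (u,v): u_{n+1} = u_n + h·u', v_{n+1} = v_n + h·v'.
0.000000: (1.900000, -1.100000); f=(3.819000, -0.507100) → (2.816560, -1.221704)
(u(0.24), v(0.24)) ≈ (2.8166, -1.2217)

2.8166, -1.2217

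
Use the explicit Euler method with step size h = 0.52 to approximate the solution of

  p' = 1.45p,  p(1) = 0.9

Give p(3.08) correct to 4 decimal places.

8.5185

Euler: p_{n+1} = p_n + h·f(t_n, p_n).
t=1.000000, p=0.900000: f=1.305000 → p ← 0.900000 + 0.52·1.305000 = 1.578600
t=1.520000, p=1.578600: f=2.288970 → p ← 1.578600 + 0.52·2.288970 = 2.768864
t=2.040000, p=2.768864: f=4.014853 → p ← 2.768864 + 0.52·4.014853 = 4.856588
t=2.560000, p=4.856588: f=7.042053 → p ← 4.856588 + 0.52·7.042053 = 8.518456
p(3.08) ≈ 8.5185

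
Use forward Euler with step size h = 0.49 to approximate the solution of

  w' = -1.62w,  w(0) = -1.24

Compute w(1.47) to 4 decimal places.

-0.0109

Euler: w_{n+1} = w_n + h·f(t_n, w_n).
t=0.000000, w=-1.240000: f=2.008800 → w ← -1.240000 + 0.49·2.008800 = -0.255688
t=0.490000, w=-0.255688: f=0.414215 → w ← -0.255688 + 0.49·0.414215 = -0.052723
t=0.980000, w=-0.052723: f=0.085411 → w ← -0.052723 + 0.49·0.085411 = -0.010871
w(1.47) ≈ -0.0109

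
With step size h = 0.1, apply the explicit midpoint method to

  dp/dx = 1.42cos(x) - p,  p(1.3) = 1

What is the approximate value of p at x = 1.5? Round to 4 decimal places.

Midpoint: k1 = f(x_n, p_n); k2 = f(x_n + h/2, p_n + (h/2)·k1); p_{n+1} = p_n + h·k2.
x=1.300000, p=1.000000:
  k1 = f(1.300000, 1.000000) = -0.620152
  k2 = f(1.350000, 0.968992) = -0.658003
  p ← 1.000000 + 0.1·(-0.658003) = 0.934200
x=1.400000, p=0.934200:
  k1 = f(1.400000, 0.934200) = -0.692846
  k2 = f(1.450000, 0.899557) = -0.728443
  p ← 0.934200 + 0.1·(-0.728443) = 0.861355
p(1.5) ≈ 0.8614

0.8614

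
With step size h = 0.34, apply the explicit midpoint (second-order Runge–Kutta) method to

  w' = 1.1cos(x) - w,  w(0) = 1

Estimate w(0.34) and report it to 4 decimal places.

1.0228

Midpoint: k1 = f(x_n, w_n); k2 = f(x_n + h/2, w_n + (h/2)·k1); w_{n+1} = w_n + h·k2.
x=0.000000, w=1.000000:
  k1 = f(0.000000, 1.000000) = 0.100000
  k2 = f(0.170000, 1.017000) = 0.067143
  w ← 1.000000 + 0.34·0.067143 = 1.022829
w(0.34) ≈ 1.0228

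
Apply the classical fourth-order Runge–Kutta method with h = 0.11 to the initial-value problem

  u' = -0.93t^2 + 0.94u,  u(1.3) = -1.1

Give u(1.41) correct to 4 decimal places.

-1.4175

RK4: k1 = f(t_n, u_n); k2 = f(t_n + h/2, u_n + (h/2)·k1); k3 = f(t_n + h/2, u_n + (h/2)·k2); k4 = f(t_n + h, u_n + h·k3); u_{n+1} = u_n + (h/6)·(k1 + 2k2 + 2k3 + k4).
t=1.300000, u=-1.100000:
  k1 = f(1.300000, -1.100000) = -2.605700
  k2 = f(1.355000, -1.243314) = -2.876218
  k3 = f(1.355000, -1.258192) = -2.890204
  k4 = f(1.410000, -1.417922) = -3.181780
  u ← -1.100000 + (0.11/6)·(k1 + 2k2 + 2k3 + k4) = -1.417539
u(1.41) ≈ -1.4175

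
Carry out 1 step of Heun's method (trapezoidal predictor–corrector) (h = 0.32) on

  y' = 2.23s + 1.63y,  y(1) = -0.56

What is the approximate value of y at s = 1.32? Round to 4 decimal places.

Heun: k1 = f(s_n, y_n); k2 = f(s_n + h, y_n + h·k1); y_{n+1} = y_n + (h/2)·(k1 + k2).
s=1.000000, y=-0.560000:
  k1 = f(1.000000, -0.560000) = 1.317200
  k2 = f(1.320000, -0.138496) = 2.717852
  y ← -0.560000 + (0.32/2)·(1.317200 + 2.717852) = 0.085608
y(1.32) ≈ 0.0856

0.0856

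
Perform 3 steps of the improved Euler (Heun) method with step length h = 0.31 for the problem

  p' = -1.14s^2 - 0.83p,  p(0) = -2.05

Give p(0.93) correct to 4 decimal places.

-1.2332

Heun: k1 = f(s_n, p_n); k2 = f(s_n + h, p_n + h·k1); p_{n+1} = p_n + (h/2)·(k1 + k2).
s=0.000000, p=-2.050000:
  k1 = f(0.000000, -2.050000) = 1.701500
  k2 = f(0.310000, -1.522535) = 1.154150
  p ← -2.050000 + (0.31/2)·(1.701500 + 1.154150) = -1.607374
s=0.310000, p=-1.607374:
  k1 = f(0.310000, -1.607374) = 1.224567
  k2 = f(0.620000, -1.227759) = 0.580824
  p ← -1.607374 + (0.31/2)·(1.224567 + 0.580824) = -1.327539
s=0.620000, p=-1.327539:
  k1 = f(0.620000, -1.327539) = 0.663641
  k2 = f(0.930000, -1.121810) = -0.054884
  p ← -1.327539 + (0.31/2)·(0.663641 + (-0.054884)) = -1.233181
p(0.93) ≈ -1.2332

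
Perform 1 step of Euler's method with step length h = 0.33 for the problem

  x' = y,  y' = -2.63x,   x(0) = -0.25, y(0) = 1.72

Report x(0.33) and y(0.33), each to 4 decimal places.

Euler on (x,y): x_{n+1} = x_n + h·x', y_{n+1} = y_n + h·y'.
0.000000: (-0.250000, 1.720000); f=(1.720000, 0.657500) → (0.317600, 1.936975)
(x(0.33), y(0.33)) ≈ (0.3176, 1.9370)

0.3176, 1.9370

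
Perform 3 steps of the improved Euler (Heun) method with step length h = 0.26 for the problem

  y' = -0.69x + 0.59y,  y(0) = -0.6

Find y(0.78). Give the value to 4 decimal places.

-1.1902

Heun: k1 = f(x_n, y_n); k2 = f(x_n + h, y_n + h·k1); y_{n+1} = y_n + (h/2)·(k1 + k2).
x=0.000000, y=-0.600000:
  k1 = f(0.000000, -0.600000) = -0.354000
  k2 = f(0.260000, -0.692040) = -0.587704
  y ← -0.600000 + (0.26/2)·(-0.354000 + (-0.587704)) = -0.722421
x=0.260000, y=-0.722421:
  k1 = f(0.260000, -0.722421) = -0.605629
  k2 = f(0.520000, -0.879885) = -0.877932
  y ← -0.722421 + (0.26/2)·(-0.605629 + (-0.877932)) = -0.915284
x=0.520000, y=-0.915284:
  k1 = f(0.520000, -0.915284) = -0.898818
  k2 = f(0.780000, -1.148977) = -1.216096
  y ← -0.915284 + (0.26/2)·(-0.898818 + (-1.216096)) = -1.190223
y(0.78) ≈ -1.1902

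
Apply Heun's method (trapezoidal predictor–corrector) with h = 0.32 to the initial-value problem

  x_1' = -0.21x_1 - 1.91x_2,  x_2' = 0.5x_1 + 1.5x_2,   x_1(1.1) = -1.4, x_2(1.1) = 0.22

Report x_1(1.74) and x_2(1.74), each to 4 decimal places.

-1.2947, -0.1626

Heun on (x_1,x_2): k1 = f(t_n, state_n); k2 = f(t_n + h, state_n + h·k1); state_{n+1} = state_n + (h/2)·(k1 + k2).
1.100000: (-1.400000, 0.220000)
  k1 = (-0.126200, -0.370000)
  predictor → (-1.440384, 0.101600)
  k2 = (0.108425, -0.567792)
  → (-1.402844, 0.069953)
1.420000: (-1.402844, 0.069953)
  k1 = (0.160986, -0.596492)
  predictor → (-1.351328, -0.120924)
  k2 = (0.514744, -0.857050)
  → (-1.294727, -0.162614)
(x_1(1.74), x_2(1.74)) ≈ (-1.2947, -0.1626)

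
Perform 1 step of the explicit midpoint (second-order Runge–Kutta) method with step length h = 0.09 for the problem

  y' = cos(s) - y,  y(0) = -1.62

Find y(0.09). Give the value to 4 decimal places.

Midpoint: k1 = f(s_n, y_n); k2 = f(s_n + h/2, y_n + (h/2)·k1); y_{n+1} = y_n + h·k2.
s=0.000000, y=-1.620000:
  k1 = f(0.000000, -1.620000) = 2.620000
  k2 = f(0.045000, -1.502100) = 2.501088
  y ← -1.620000 + 0.09·2.501088 = -1.394902
y(0.09) ≈ -1.3949

-1.3949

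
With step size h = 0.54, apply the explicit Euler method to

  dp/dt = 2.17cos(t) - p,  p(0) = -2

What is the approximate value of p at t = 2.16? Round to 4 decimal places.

Euler: p_{n+1} = p_n + h·f(t_n, p_n).
t=0.000000, p=-2.000000: f=4.170000 → p ← -2.000000 + 0.54·4.170000 = 0.251800
t=0.540000, p=0.251800: f=1.609428 → p ← 0.251800 + 0.54·1.609428 = 1.120891
t=1.080000, p=1.120891: f=-0.098108 → p ← 1.120891 + 0.54·(-0.098108) = 1.067912
t=1.620000, p=1.067912: f=-1.174641 → p ← 1.067912 + 0.54·(-1.174641) = 0.433606
p(2.16) ≈ 0.4336

0.4336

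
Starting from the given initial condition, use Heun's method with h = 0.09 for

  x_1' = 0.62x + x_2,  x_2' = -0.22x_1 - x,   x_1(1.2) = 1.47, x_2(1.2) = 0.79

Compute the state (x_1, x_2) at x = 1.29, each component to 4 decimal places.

1.6044, 0.6475

Heun on (x_1,x_2): k1 = f(x_n, state_n); k2 = f(x_n + h, state_n + h·k1); state_{n+1} = state_n + (h/2)·(k1 + k2).
1.200000: (1.470000, 0.790000)
  k1 = (1.534000, -1.523400)
  predictor → (1.608060, 0.652894)
  k2 = (1.452694, -1.643773)
  → (1.604401, 0.647477)
(x_1(1.29), x_2(1.29)) ≈ (1.6044, 0.6475)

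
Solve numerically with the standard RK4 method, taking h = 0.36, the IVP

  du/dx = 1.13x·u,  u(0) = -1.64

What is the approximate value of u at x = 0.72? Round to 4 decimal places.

RK4: k1 = f(x_n, u_n); k2 = f(x_n + h/2, u_n + (h/2)·k1); k3 = f(x_n + h/2, u_n + (h/2)·k2); k4 = f(x_n + h, u_n + h·k3); u_{n+1} = u_n + (h/6)·(k1 + 2k2 + 2k3 + k4).
x=0.000000, u=-1.640000:
  k1 = f(0.000000, -1.640000) = 0.000000
  k2 = f(0.180000, -1.640000) = -0.333576
  k3 = f(0.180000, -1.700044) = -0.345789
  k4 = f(0.360000, -1.764484) = -0.717792
  u ← -1.640000 + (0.36/6)·(k1 + 2k2 + 2k3 + k4) = -1.764591
x=0.360000, u=-1.764591:
  k1 = f(0.360000, -1.764591) = -0.717836
  k2 = f(0.540000, -1.893802) = -1.155598
  k3 = f(0.540000, -1.972599) = -1.203680
  k4 = f(0.720000, -2.197916) = -1.788225
  u ← -1.764591 + (0.36/6)·(k1 + 2k2 + 2k3 + k4) = -2.198068
u(0.72) ≈ -2.1981

-2.1981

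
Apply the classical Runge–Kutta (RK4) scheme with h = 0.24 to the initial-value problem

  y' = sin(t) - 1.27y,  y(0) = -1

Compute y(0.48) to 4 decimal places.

-0.4506

RK4: k1 = f(t_n, y_n); k2 = f(t_n + h/2, y_n + (h/2)·k1); k3 = f(t_n + h/2, y_n + (h/2)·k2); k4 = f(t_n + h, y_n + h·k3); y_{n+1} = y_n + (h/6)·(k1 + 2k2 + 2k3 + k4).
t=0.000000, y=-1.000000:
  k1 = f(0.000000, -1.000000) = 1.270000
  k2 = f(0.120000, -0.847600) = 1.196164
  k3 = f(0.120000, -0.856460) = 1.207417
  k4 = f(0.240000, -0.710220) = 1.139682
  y ← -1.000000 + (0.24/6)·(k1 + 2k2 + 2k3 + k4) = -0.711326
t=0.240000, y=-0.711326:
  k1 = f(0.240000, -0.711326) = 1.141087
  k2 = f(0.360000, -0.574396) = 1.081757
  k3 = f(0.360000, -0.581515) = 1.090799
  k4 = f(0.480000, -0.449535) = 1.032688
  y ← -0.711326 + (0.24/6)·(k1 + 2k2 + 2k3 + k4) = -0.450571
y(0.48) ≈ -0.4506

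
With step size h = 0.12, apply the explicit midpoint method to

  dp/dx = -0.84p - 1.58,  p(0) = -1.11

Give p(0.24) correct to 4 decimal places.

Midpoint: k1 = f(x_n, p_n); k2 = f(x_n + h/2, p_n + (h/2)·k1); p_{n+1} = p_n + h·k2.
x=0.000000, p=-1.110000:
  k1 = f(0.000000, -1.110000) = -0.647600
  k2 = f(0.060000, -1.148856) = -0.614961
  p ← -1.110000 + 0.12·(-0.614961) = -1.183795
x=0.120000, p=-1.183795:
  k1 = f(0.120000, -1.183795) = -0.585612
  k2 = f(0.180000, -1.218932) = -0.556097
  p ← -1.183795 + 0.12·(-0.556097) = -1.250527
p(0.24) ≈ -1.2505

-1.2505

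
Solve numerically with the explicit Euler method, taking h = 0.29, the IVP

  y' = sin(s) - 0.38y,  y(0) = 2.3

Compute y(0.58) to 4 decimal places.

1.9039

Euler: y_{n+1} = y_n + h·f(s_n, y_n).
s=0.000000, y=2.300000: f=-0.874000 → y ← 2.300000 + 0.29·(-0.874000) = 2.046540
s=0.290000, y=2.046540: f=-0.491733 → y ← 2.046540 + 0.29·(-0.491733) = 1.903937
y(0.58) ≈ 1.9039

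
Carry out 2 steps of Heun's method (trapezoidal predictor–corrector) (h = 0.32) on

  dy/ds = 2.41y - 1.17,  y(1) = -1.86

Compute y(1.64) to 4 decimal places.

Heun: k1 = f(s_n, y_n); k2 = f(s_n + h, y_n + h·k1); y_{n+1} = y_n + (h/2)·(k1 + k2).
s=1.000000, y=-1.860000:
  k1 = f(1.000000, -1.860000) = -5.652600
  k2 = f(1.320000, -3.668832) = -10.011885
  y ← -1.860000 + (0.32/2)·(-5.652600 + (-10.011885)) = -4.366318
s=1.320000, y=-4.366318:
  k1 = f(1.320000, -4.366318) = -11.692825
  k2 = f(1.640000, -8.108022) = -20.710332
  y ← -4.366318 + (0.32/2)·(-11.692825 + (-20.710332)) = -9.550823
y(1.64) ≈ -9.5508

-9.5508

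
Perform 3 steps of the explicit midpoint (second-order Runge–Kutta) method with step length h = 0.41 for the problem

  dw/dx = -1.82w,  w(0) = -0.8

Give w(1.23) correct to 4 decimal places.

-0.1206

Midpoint: k1 = f(x_n, w_n); k2 = f(x_n + h/2, w_n + (h/2)·k1); w_{n+1} = w_n + h·k2.
x=0.000000, w=-0.800000:
  k1 = f(0.000000, -0.800000) = 1.456000
  k2 = f(0.205000, -0.501520) = 0.912766
  w ← -0.800000 + 0.41·0.912766 = -0.425766
x=0.410000, w=-0.425766:
  k1 = f(0.410000, -0.425766) = 0.774894
  k2 = f(0.615000, -0.266913) = 0.485781
  w ← -0.425766 + 0.41·0.485781 = -0.226596
x=0.820000, w=-0.226596:
  k1 = f(0.820000, -0.226596) = 0.412404
  k2 = f(1.025000, -0.142053) = 0.258536
  w ← -0.226596 + 0.41·0.258536 = -0.120596
w(1.23) ≈ -0.1206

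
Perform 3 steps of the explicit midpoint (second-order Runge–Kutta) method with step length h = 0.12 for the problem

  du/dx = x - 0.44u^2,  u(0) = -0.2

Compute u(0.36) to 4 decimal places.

Midpoint: k1 = f(x_n, u_n); k2 = f(x_n + h/2, u_n + (h/2)·k1); u_{n+1} = u_n + h·k2.
x=0.000000, u=-0.200000:
  k1 = f(0.000000, -0.200000) = -0.017600
  k2 = f(0.060000, -0.201056) = 0.042214
  u ← -0.200000 + 0.12·0.042214 = -0.194934
x=0.120000, u=-0.194934:
  k1 = f(0.120000, -0.194934) = 0.103280
  k2 = f(0.180000, -0.188738) = 0.164326
  u ← -0.194934 + 0.12·0.164326 = -0.175215
x=0.240000, u=-0.175215:
  k1 = f(0.240000, -0.175215) = 0.226492
  k2 = f(0.300000, -0.161626) = 0.288506
  u ← -0.175215 + 0.12·0.288506 = -0.140594
u(0.36) ≈ -0.1406

-0.1406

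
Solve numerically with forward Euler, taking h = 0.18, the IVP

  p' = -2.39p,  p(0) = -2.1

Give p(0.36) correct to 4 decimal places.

Euler: p_{n+1} = p_n + h·f(t_n, p_n).
t=0.000000, p=-2.100000: f=5.019000 → p ← -2.100000 + 0.18·5.019000 = -1.196580
t=0.180000, p=-1.196580: f=2.859826 → p ← -1.196580 + 0.18·2.859826 = -0.681811
p(0.36) ≈ -0.6818

-0.6818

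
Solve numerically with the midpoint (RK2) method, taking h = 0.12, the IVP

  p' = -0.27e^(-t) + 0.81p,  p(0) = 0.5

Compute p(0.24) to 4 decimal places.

0.5433

Midpoint: k1 = f(t_n, p_n); k2 = f(t_n + h/2, p_n + (h/2)·k1); p_{n+1} = p_n + h·k2.
t=0.000000, p=0.500000:
  k1 = f(0.000000, 0.500000) = 0.135000
  k2 = f(0.060000, 0.508100) = 0.157285
  p ← 0.500000 + 0.12·0.157285 = 0.518874
t=0.120000, p=0.518874:
  k1 = f(0.120000, 0.518874) = 0.180820
  k2 = f(0.180000, 0.529723) = 0.203553
  p ← 0.518874 + 0.12·0.203553 = 0.543301
p(0.24) ≈ 0.5433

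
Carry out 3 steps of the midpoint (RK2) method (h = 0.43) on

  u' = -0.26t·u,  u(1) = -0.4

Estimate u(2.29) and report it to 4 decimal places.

Midpoint: k1 = f(t_n, u_n); k2 = f(t_n + h/2, u_n + (h/2)·k1); u_{n+1} = u_n + h·k2.
t=1.000000, u=-0.400000:
  k1 = f(1.000000, -0.400000) = 0.104000
  k2 = f(1.215000, -0.377640) = 0.119296
  u ← -0.400000 + 0.43·0.119296 = -0.348703
t=1.430000, u=-0.348703:
  k1 = f(1.430000, -0.348703) = 0.129648
  k2 = f(1.645000, -0.320828) = 0.137218
  u ← -0.348703 + 0.43·0.137218 = -0.289699
t=1.860000, u=-0.289699:
  k1 = f(1.860000, -0.289699) = 0.140098
  k2 = f(2.075000, -0.259578) = 0.140042
  u ← -0.289699 + 0.43·0.140042 = -0.229481
u(2.29) ≈ -0.2295

-0.2295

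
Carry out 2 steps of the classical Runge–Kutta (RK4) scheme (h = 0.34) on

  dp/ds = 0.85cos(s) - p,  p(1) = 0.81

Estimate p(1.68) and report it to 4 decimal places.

RK4: k1 = f(s_n, p_n); k2 = f(s_n + h/2, p_n + (h/2)·k1); k3 = f(s_n + h/2, p_n + (h/2)·k2); k4 = f(s_n + h, p_n + h·k3); p_{n+1} = p_n + (h/6)·(k1 + 2k2 + 2k3 + k4).
s=1.000000, p=0.810000:
  k1 = f(1.000000, 0.810000) = -0.350743
  k2 = f(1.170000, 0.750374) = -0.418745
  k3 = f(1.170000, 0.738813) = -0.407184
  k4 = f(1.340000, 0.671557) = -0.477117
  p ← 0.810000 + (0.34/6)·(k1 + 2k2 + 2k3 + k4) = 0.669483
s=1.340000, p=0.669483:
  k1 = f(1.340000, 0.669483) = -0.475043
  k2 = f(1.510000, 0.588725) = -0.537080
  k3 = f(1.510000, 0.578179) = -0.526534
  k4 = f(1.680000, 0.490461) = -0.583100
  p ← 0.669483 + (0.34/6)·(k1 + 2k2 + 2k3 + k4) = 0.488978
p(1.68) ≈ 0.4890

0.4890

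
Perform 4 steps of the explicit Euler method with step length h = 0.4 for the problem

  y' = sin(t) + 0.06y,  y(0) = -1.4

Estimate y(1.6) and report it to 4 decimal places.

-0.7093

Euler: y_{n+1} = y_n + h·f(t_n, y_n).
t=0.000000, y=-1.400000: f=-0.084000 → y ← -1.400000 + 0.4·(-0.084000) = -1.433600
t=0.400000, y=-1.433600: f=0.303402 → y ← -1.433600 + 0.4·0.303402 = -1.312239
t=0.800000, y=-1.312239: f=0.638622 → y ← -1.312239 + 0.4·0.638622 = -1.056790
t=1.200000, y=-1.056790: f=0.868632 → y ← -1.056790 + 0.4·0.868632 = -0.709338
y(1.6) ≈ -0.7093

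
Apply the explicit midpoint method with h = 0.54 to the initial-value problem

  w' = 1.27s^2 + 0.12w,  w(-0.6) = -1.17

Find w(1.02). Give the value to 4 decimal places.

-0.9035

Midpoint: k1 = f(s_n, w_n); k2 = f(s_n + h/2, w_n + (h/2)·k1); w_{n+1} = w_n + h·k2.
s=-0.600000, w=-1.170000:
  k1 = f(-0.600000, -1.170000) = 0.316800
  k2 = f(-0.330000, -1.084464) = 0.008167
  w ← -1.170000 + 0.54·0.008167 = -1.165590
s=-0.060000, w=-1.165590:
  k1 = f(-0.060000, -1.165590) = -0.135299
  k2 = f(0.210000, -1.202120) = -0.088247
  w ← -1.165590 + 0.54·(-0.088247) = -1.213243
s=0.480000, w=-1.213243:
  k1 = f(0.480000, -1.213243) = 0.147019
  k2 = f(0.750000, -1.173548) = 0.573549
  w ← -1.213243 + 0.54·0.573549 = -0.903527
w(1.02) ≈ -0.9035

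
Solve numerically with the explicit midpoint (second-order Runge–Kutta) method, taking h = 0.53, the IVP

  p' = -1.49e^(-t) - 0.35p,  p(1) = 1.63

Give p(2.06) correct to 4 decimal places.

Midpoint: k1 = f(t_n, p_n); k2 = f(t_n + h/2, p_n + (h/2)·k1); p_{n+1} = p_n + h·k2.
t=1.000000, p=1.630000:
  k1 = f(1.000000, 1.630000) = -1.118640
  k2 = f(1.265000, 1.333560) = -0.887283
  p ← 1.630000 + 0.53·(-0.887283) = 1.159740
t=1.530000, p=1.159740:
  k1 = f(1.530000, 1.159740) = -0.728547
  k2 = f(1.795000, 0.966675) = -0.585866
  p ← 1.159740 + 0.53·(-0.585866) = 0.849231
p(2.06) ≈ 0.8492

0.8492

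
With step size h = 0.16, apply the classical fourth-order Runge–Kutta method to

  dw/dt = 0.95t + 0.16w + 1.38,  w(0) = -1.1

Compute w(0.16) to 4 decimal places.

-0.8926

RK4: k1 = f(t_n, w_n); k2 = f(t_n + h/2, w_n + (h/2)·k1); k3 = f(t_n + h/2, w_n + (h/2)·k2); k4 = f(t_n + h, w_n + h·k3); w_{n+1} = w_n + (h/6)·(k1 + 2k2 + 2k3 + k4).
t=0.000000, w=-1.100000:
  k1 = f(0.000000, -1.100000) = 1.204000
  k2 = f(0.080000, -1.003680) = 1.295411
  k3 = f(0.080000, -0.996367) = 1.296581
  k4 = f(0.160000, -0.892547) = 1.389192
  w ← -1.100000 + (0.16/6)·(k1 + 2k2 + 2k3 + k4) = -0.892609
w(0.16) ≈ -0.8926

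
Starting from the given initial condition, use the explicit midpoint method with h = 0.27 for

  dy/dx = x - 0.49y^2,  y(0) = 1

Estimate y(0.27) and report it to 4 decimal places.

0.9211

Midpoint: k1 = f(x_n, y_n); k2 = f(x_n + h/2, y_n + (h/2)·k1); y_{n+1} = y_n + h·k2.
x=0.000000, y=1.000000:
  k1 = f(0.000000, 1.000000) = -0.490000
  k2 = f(0.135000, 0.933850) = -0.292317
  y ← 1.000000 + 0.27·(-0.292317) = 0.921074
y(0.27) ≈ 0.9211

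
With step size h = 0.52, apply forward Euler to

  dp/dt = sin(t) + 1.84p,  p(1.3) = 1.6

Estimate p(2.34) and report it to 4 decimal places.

Euler: p_{n+1} = p_n + h·f(t_n, p_n).
t=1.300000, p=1.600000: f=3.907558 → p ← 1.600000 + 0.52·3.907558 = 3.631930
t=1.820000, p=3.631930: f=7.651861 → p ← 3.631930 + 0.52·7.651861 = 7.610898
p(2.34) ≈ 7.6109

7.6109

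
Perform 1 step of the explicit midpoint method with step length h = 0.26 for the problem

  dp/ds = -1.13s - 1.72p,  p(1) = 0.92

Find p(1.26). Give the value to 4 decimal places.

0.3343

Midpoint: k1 = f(s_n, p_n); k2 = f(s_n + h/2, p_n + (h/2)·k1); p_{n+1} = p_n + h·k2.
s=1.000000, p=0.920000:
  k1 = f(1.000000, 0.920000) = -2.712400
  k2 = f(1.130000, 0.567388) = -2.252807
  p ← 0.920000 + 0.26·(-2.252807) = 0.334270
p(1.26) ≈ 0.3343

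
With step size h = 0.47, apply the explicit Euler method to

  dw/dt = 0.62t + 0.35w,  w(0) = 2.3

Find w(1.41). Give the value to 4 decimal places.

Euler: w_{n+1} = w_n + h·f(t_n, w_n).
t=0.000000, w=2.300000: f=0.805000 → w ← 2.300000 + 0.47·0.805000 = 2.678350
t=0.470000, w=2.678350: f=1.228822 → w ← 2.678350 + 0.47·1.228822 = 3.255897
t=0.940000, w=3.255897: f=1.722364 → w ← 3.255897 + 0.47·1.722364 = 4.065408
w(1.41) ≈ 4.0654

4.0654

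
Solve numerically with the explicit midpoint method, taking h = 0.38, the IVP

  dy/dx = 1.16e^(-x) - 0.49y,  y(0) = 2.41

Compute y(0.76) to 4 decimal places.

Midpoint: k1 = f(x_n, y_n); k2 = f(x_n + h/2, y_n + (h/2)·k1); y_{n+1} = y_n + h·k2.
x=0.000000, y=2.410000:
  k1 = f(0.000000, 2.410000) = -0.020900
  k2 = f(0.190000, 2.406029) = -0.219682
  y ← 2.410000 + 0.38·(-0.219682) = 2.326521
x=0.380000, y=2.326521:
  k1 = f(0.380000, 2.326521) = -0.346716
  k2 = f(0.570000, 2.260645) = -0.451707
  y ← 2.326521 + 0.38·(-0.451707) = 2.154873
y(0.76) ≈ 2.1549

2.1549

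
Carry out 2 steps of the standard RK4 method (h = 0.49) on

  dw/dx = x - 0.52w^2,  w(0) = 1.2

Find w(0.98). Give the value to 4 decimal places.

RK4: k1 = f(x_n, w_n); k2 = f(x_n + h/2, w_n + (h/2)·k1); k3 = f(x_n + h/2, w_n + (h/2)·k2); k4 = f(x_n + h, w_n + h·k3); w_{n+1} = w_n + (h/6)·(k1 + 2k2 + 2k3 + k4).
x=0.000000, w=1.200000:
  k1 = f(0.000000, 1.200000) = -0.748800
  k2 = f(0.245000, 1.016544) = -0.292348
  k3 = f(0.245000, 1.128375) = -0.417079
  k4 = f(0.490000, 0.995631) = -0.025466
  w ← 1.200000 + (0.49/6)·(k1 + 2k2 + 2k3 + k4) = 1.020895
x=0.490000, w=1.020895:
  k1 = f(0.490000, 1.020895) = -0.051958
  k2 = f(0.735000, 1.008165) = 0.206473
  k3 = f(0.735000, 1.071481) = 0.138003
  k4 = f(0.980000, 1.088516) = 0.363869
  w ← 1.020895 + (0.49/6)·(k1 + 2k2 + 2k3 + k4) = 1.102632
w(0.98) ≈ 1.1026

1.1026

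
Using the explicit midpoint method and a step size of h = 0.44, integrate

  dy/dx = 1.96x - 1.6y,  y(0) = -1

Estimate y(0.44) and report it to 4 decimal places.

-0.3541

Midpoint: k1 = f(x_n, y_n); k2 = f(x_n + h/2, y_n + (h/2)·k1); y_{n+1} = y_n + h·k2.
x=0.000000, y=-1.000000:
  k1 = f(0.000000, -1.000000) = 1.600000
  k2 = f(0.220000, -0.648000) = 1.468000
  y ← -1.000000 + 0.44·1.468000 = -0.354080
y(0.44) ≈ -0.3541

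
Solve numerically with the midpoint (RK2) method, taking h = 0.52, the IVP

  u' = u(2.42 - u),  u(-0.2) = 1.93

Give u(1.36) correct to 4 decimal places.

2.3675

Midpoint: k1 = f(t_n, u_n); k2 = f(t_n + h/2, u_n + (h/2)·k1); u_{n+1} = u_n + h·k2.
t=-0.200000, u=1.930000:
  k1 = f(-0.200000, 1.930000) = 0.945700
  k2 = f(0.060000, 2.175882) = 0.531172
  u ← 1.930000 + 0.52·0.531172 = 2.206209
t=0.320000, u=2.206209:
  k1 = f(0.320000, 2.206209) = 0.471667
  k2 = f(0.580000, 2.328843) = 0.212291
  u ← 2.206209 + 0.52·0.212291 = 2.316601
t=0.840000, u=2.316601:
  k1 = f(0.840000, 2.316601) = 0.239535
  k2 = f(1.100000, 2.378880) = 0.097820
  u ← 2.316601 + 0.52·0.097820 = 2.367467
u(1.36) ≈ 2.3675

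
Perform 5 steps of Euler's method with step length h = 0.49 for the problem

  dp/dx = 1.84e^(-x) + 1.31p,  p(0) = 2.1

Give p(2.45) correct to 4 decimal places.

Euler: p_{n+1} = p_n + h·f(x_n, p_n).
x=0.000000, p=2.100000: f=4.591000 → p ← 2.100000 + 0.49·4.591000 = 4.349590
x=0.490000, p=4.349590: f=6.825195 → p ← 4.349590 + 0.49·6.825195 = 7.693936
x=0.980000, p=7.693936: f=10.769628 → p ← 7.693936 + 0.49·10.769628 = 12.971054
x=1.470000, p=12.971054: f=17.415143 → p ← 12.971054 + 0.49·17.415143 = 21.504474
x=1.960000, p=21.504474: f=28.430040 → p ← 21.504474 + 0.49·28.430040 = 35.435193
p(2.45) ≈ 35.4352

35.4352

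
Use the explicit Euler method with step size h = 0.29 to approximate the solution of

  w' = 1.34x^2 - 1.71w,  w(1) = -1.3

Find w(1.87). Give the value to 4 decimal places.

1.2283

Euler: w_{n+1} = w_n + h·f(x_n, w_n).
x=1.000000, w=-1.300000: f=3.563000 → w ← -1.300000 + 0.29·3.563000 = -0.266730
x=1.290000, w=-0.266730: f=2.686002 → w ← -0.266730 + 0.29·2.686002 = 0.512211
x=1.580000, w=0.512211: f=2.469296 → w ← 0.512211 + 0.29·2.469296 = 1.228306
w(1.87) ≈ 1.2283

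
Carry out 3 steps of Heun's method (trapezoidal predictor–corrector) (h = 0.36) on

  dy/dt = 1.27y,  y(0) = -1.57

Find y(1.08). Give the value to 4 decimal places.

Heun: k1 = f(t_n, y_n); k2 = f(t_n + h, y_n + h·k1); y_{n+1} = y_n + (h/2)·(k1 + k2).
t=0.000000, y=-1.570000:
  k1 = f(0.000000, -1.570000) = -1.993900
  k2 = f(0.360000, -2.287804) = -2.905511
  y ← -1.570000 + (0.36/2)·(-1.993900 + (-2.905511)) = -2.451894
t=0.360000, y=-2.451894:
  k1 = f(0.360000, -2.451894) = -3.113905
  k2 = f(0.720000, -3.572900) = -4.537583
  y ← -2.451894 + (0.36/2)·(-3.113905 + (-4.537583)) = -3.829162
t=0.720000, y=-3.829162:
  k1 = f(0.720000, -3.829162) = -4.863036
  k2 = f(1.080000, -5.579855) = -7.086415
  y ← -3.829162 + (0.36/2)·(-4.863036 + (-7.086415)) = -5.980063
y(1.08) ≈ -5.9801

-5.9801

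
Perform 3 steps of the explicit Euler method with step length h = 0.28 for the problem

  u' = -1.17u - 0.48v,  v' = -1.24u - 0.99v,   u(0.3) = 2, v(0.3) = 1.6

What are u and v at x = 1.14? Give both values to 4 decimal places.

0.4769, -0.2843

Euler on (u,v): u_{n+1} = u_n + h·u', v_{n+1} = v_n + h·v'.
0.300000: (2.000000, 1.600000); f=(-3.108000, -4.064000) → (1.129760, 0.462080)
0.580000: (1.129760, 0.462080); f=(-1.543618, -1.858362) → (0.697547, -0.058261)
0.860000: (0.697547, -0.058261); f=(-0.788165, -0.807280) → (0.476861, -0.284300)
(u(1.14), v(1.14)) ≈ (0.4769, -0.2843)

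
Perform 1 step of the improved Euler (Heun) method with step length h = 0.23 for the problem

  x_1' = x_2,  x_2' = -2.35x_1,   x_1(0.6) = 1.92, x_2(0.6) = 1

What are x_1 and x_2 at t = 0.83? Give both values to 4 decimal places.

2.0307, -0.0999

Heun on (x_1,x_2): k1 = f(t_n, state_n); k2 = f(t_n + h, state_n + h·k1); state_{n+1} = state_n + (h/2)·(k1 + k2).
0.600000: (1.920000, 1.000000)
  k1 = (1.000000, -4.512000)
  predictor → (2.150000, -0.037760)
  k2 = (-0.037760, -5.052500)
  → (2.030658, -0.099917)
(x_1(0.83), x_2(0.83)) ≈ (2.0307, -0.0999)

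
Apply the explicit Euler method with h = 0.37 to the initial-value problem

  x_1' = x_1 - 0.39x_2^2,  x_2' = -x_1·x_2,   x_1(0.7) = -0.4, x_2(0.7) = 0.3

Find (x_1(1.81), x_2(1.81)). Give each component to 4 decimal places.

-1.1013, 0.5368

Euler on (x_1,x_2): x_1_{n+1} = x_1_n + h·x_1', x_2_{n+1} = x_2_n + h·x_2'.
0.700000: (-0.400000, 0.300000); f=(-0.435100, 0.120000) → (-0.560987, 0.344400)
1.070000: (-0.560987, 0.344400); f=(-0.607245, 0.193204) → (-0.785668, 0.415885)
1.440000: (-0.785668, 0.415885); f=(-0.853122, 0.326748) → (-1.101323, 0.536782)
(x_1(1.81), x_2(1.81)) ≈ (-1.1013, 0.5368)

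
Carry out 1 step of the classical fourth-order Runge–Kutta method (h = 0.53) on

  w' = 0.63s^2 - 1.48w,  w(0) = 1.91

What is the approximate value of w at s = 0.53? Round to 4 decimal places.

RK4: k1 = f(s_n, w_n); k2 = f(s_n + h/2, w_n + (h/2)·k1); k3 = f(s_n + h/2, w_n + (h/2)·k2); k4 = f(s_n + h, w_n + h·k3); w_{n+1} = w_n + (h/6)·(k1 + 2k2 + 2k3 + k4).
s=0.000000, w=1.910000:
  k1 = f(0.000000, 1.910000) = -2.826800
  k2 = f(0.265000, 1.160898) = -1.673887
  k3 = f(0.265000, 1.466420) = -2.126060
  k4 = f(0.530000, 0.783188) = -0.982152
  w ← 1.910000 + (0.53/6)·(k1 + 2k2 + 2k3 + k4) = 0.902219
w(0.53) ≈ 0.9022

0.9022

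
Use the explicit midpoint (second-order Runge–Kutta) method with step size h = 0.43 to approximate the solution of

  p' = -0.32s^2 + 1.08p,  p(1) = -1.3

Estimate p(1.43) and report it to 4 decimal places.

-2.2790

Midpoint: k1 = f(s_n, p_n); k2 = f(s_n + h/2, p_n + (h/2)·k1); p_{n+1} = p_n + h·k2.
s=1.000000, p=-1.300000:
  k1 = f(1.000000, -1.300000) = -1.724000
  k2 = f(1.215000, -1.670660) = -2.276705
  p ← -1.300000 + 0.43·(-2.276705) = -2.278983
p(1.43) ≈ -2.2790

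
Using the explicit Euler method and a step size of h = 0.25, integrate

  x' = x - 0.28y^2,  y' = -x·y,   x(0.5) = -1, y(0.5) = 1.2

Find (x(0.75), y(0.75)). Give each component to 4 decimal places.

-1.3508, 1.5000

Euler on (x,y): x_{n+1} = x_n + h·x', y_{n+1} = y_n + h·y'.
0.500000: (-1.000000, 1.200000); f=(-1.403200, 1.200000) → (-1.350800, 1.500000)
(x(0.75), y(0.75)) ≈ (-1.3508, 1.5000)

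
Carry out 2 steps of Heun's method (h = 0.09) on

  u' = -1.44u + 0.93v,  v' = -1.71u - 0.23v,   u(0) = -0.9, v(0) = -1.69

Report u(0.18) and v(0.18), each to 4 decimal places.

-0.9164, -1.3452

Heun on (u,v): k1 = f(t_n, state_n); k2 = f(t_n + h, state_n + h·k1); state_{n+1} = state_n + (h/2)·(k1 + k2).
0.000000: (-0.900000, -1.690000)
  k1 = (-0.275700, 1.927700)
  predictor → (-0.924813, -1.516507)
  k2 = (-0.078621, 1.930227)
  → (-0.915944, -1.516393)
0.090000: (-0.915944, -1.516393)
  k1 = (-0.091286, 1.915035)
  predictor → (-0.924160, -1.344040)
  k2 = (0.080833, 1.889443)
  → (-0.916415, -1.345192)
(u(0.18), v(0.18)) ≈ (-0.9164, -1.3452)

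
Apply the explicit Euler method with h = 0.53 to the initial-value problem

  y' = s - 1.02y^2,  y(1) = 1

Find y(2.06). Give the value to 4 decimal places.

Euler: y_{n+1} = y_n + h·f(s_n, y_n).
s=1.000000, y=1.000000: f=-0.020000 → y ← 1.000000 + 0.53·(-0.020000) = 0.989400
s=1.530000, y=0.989400: f=0.531509 → y ← 0.989400 + 0.53·0.531509 = 1.271100
y(2.06) ≈ 1.2711

1.2711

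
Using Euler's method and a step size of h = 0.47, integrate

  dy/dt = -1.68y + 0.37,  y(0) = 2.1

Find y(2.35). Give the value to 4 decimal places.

Euler: y_{n+1} = y_n + h·f(t_n, y_n).
t=0.000000, y=2.100000: f=-3.158000 → y ← 2.100000 + 0.47·(-3.158000) = 0.615740
t=0.470000, y=0.615740: f=-0.664443 → y ← 0.615740 + 0.47·(-0.664443) = 0.303452
t=0.940000, y=0.303452: f=-0.139799 → y ← 0.303452 + 0.47·(-0.139799) = 0.237746
t=1.410000, y=0.237746: f=-0.029414 → y ← 0.237746 + 0.47·(-0.029414) = 0.223922
t=1.880000, y=0.223922: f=-0.006189 → y ← 0.223922 + 0.47·(-0.006189) = 0.221013
y(2.35) ≈ 0.2210

0.2210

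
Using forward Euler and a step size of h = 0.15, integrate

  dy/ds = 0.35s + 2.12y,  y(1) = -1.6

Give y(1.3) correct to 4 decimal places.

Euler: y_{n+1} = y_n + h·f(s_n, y_n).
s=1.000000, y=-1.600000: f=-3.042000 → y ← -1.600000 + 0.15·(-3.042000) = -2.056300
s=1.150000, y=-2.056300: f=-3.956856 → y ← -2.056300 + 0.15·(-3.956856) = -2.649828
y(1.3) ≈ -2.6498

-2.6498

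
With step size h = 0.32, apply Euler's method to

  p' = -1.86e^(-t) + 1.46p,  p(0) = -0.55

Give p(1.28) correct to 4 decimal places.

-6.0474

Euler: p_{n+1} = p_n + h·f(t_n, p_n).
t=0.000000, p=-0.550000: f=-2.663000 → p ← -0.550000 + 0.32·(-2.663000) = -1.402160
t=0.320000, p=-1.402160: f=-3.397791 → p ← -1.402160 + 0.32·(-3.397791) = -2.489453
t=0.640000, p=-2.489453: f=-4.615365 → p ← -2.489453 + 0.32·(-4.615365) = -3.966370
t=0.960000, p=-3.966370: f=-6.503081 → p ← -3.966370 + 0.32·(-6.503081) = -6.047356
p(1.28) ≈ -6.0474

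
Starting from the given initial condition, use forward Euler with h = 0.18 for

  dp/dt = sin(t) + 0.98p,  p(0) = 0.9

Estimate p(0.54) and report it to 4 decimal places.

1.5666

Euler: p_{n+1} = p_n + h·f(t_n, p_n).
t=0.000000, p=0.900000: f=0.882000 → p ← 0.900000 + 0.18·0.882000 = 1.058760
t=0.180000, p=1.058760: f=1.216614 → p ← 1.058760 + 0.18·1.216614 = 1.277751
t=0.360000, p=1.277751: f=1.604470 → p ← 1.277751 + 0.18·1.604470 = 1.566555
p(0.54) ≈ 1.5666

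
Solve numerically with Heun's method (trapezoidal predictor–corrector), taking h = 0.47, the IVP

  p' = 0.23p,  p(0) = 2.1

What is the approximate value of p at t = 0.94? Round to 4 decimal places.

2.6058

Heun: k1 = f(t_n, p_n); k2 = f(t_n + h, p_n + h·k1); p_{n+1} = p_n + (h/2)·(k1 + k2).
t=0.000000, p=2.100000:
  k1 = f(0.000000, 2.100000) = 0.483000
  k2 = f(0.470000, 2.327010) = 0.535212
  p ← 2.100000 + (0.47/2)·(0.483000 + 0.535212) = 2.339280
t=0.470000, p=2.339280:
  k1 = f(0.470000, 2.339280) = 0.538034
  k2 = f(0.940000, 2.592156) = 0.596196
  p ← 2.339280 + (0.47/2)·(0.538034 + 0.596196) = 2.605824
p(0.94) ≈ 2.6058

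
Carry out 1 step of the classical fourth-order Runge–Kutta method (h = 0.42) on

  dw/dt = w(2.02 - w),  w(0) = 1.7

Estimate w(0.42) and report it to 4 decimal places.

RK4: k1 = f(t_n, w_n); k2 = f(t_n + h/2, w_n + (h/2)·k1); k3 = f(t_n + h/2, w_n + (h/2)·k2); k4 = f(t_n + h, w_n + h·k3); w_{n+1} = w_n + (h/6)·(k1 + 2k2 + 2k3 + k4).
t=0.000000, w=1.700000:
  k1 = f(0.000000, 1.700000) = 0.544000
  k2 = f(0.210000, 1.814240) = 0.373298
  k3 = f(0.210000, 1.778393) = 0.429673
  k4 = f(0.420000, 1.880463) = 0.262395
  w ← 1.700000 + (0.42/6)·(k1 + 2k2 + 2k3 + k4) = 1.868864
w(0.42) ≈ 1.8689

1.8689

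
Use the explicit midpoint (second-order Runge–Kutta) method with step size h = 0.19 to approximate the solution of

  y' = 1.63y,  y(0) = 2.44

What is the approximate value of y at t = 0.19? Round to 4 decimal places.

Midpoint: k1 = f(t_n, y_n); k2 = f(t_n + h/2, y_n + (h/2)·k1); y_{n+1} = y_n + h·k2.
t=0.000000, y=2.440000:
  k1 = f(0.000000, 2.440000) = 3.977200
  k2 = f(0.095000, 2.817834) = 4.593069
  y ← 2.440000 + 0.19·4.593069 = 3.312683
y(0.19) ≈ 3.3127

3.3127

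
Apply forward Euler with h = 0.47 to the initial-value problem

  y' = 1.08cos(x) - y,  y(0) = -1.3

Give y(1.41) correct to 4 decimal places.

Euler: y_{n+1} = y_n + h·f(x_n, y_n).
x=0.000000, y=-1.300000: f=2.380000 → y ← -1.300000 + 0.47·2.380000 = -0.181400
x=0.470000, y=-0.181400: f=1.144294 → y ← -0.181400 + 0.47·1.144294 = 0.356418
x=0.940000, y=0.356418: f=0.280553 → y ← 0.356418 + 0.47·0.280553 = 0.488278
y(1.41) ≈ 0.4883

0.4883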